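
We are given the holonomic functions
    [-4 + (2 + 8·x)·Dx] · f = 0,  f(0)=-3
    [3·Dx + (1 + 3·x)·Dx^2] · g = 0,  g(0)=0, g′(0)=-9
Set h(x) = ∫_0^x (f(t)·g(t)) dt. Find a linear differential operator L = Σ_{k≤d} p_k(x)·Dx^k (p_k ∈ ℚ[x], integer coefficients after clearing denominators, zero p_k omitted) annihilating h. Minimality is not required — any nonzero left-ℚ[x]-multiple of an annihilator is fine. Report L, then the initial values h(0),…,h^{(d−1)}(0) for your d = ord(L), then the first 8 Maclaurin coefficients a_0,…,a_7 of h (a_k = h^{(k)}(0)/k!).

f: a_k = -3, -6, 6, -12, 30, -84, 252, -792, …
g: a_k = 0, -9, 27/2, -27, 243/4, -729/5, 729/2, -6561/7, …
L₀ := L_f ⊗_s L_g (sym. prod.), ord ≤ 2.
h=∫h₀ ⇒ L = L₀·Dx.
L = (6 + 12·x)·Dx + (-1 - 4·x)·Dx^2 + (1 + 11·x + 40·x^2 + 48·x^3)·Dx^3  (order 3).
h: a_k = 0, 0, 27/2, 9/2, -27/2, 135/4, -1737/20, 8154/35, …
ICs: h(0) = 0, h′(0) = 0, h′′(0) = 27.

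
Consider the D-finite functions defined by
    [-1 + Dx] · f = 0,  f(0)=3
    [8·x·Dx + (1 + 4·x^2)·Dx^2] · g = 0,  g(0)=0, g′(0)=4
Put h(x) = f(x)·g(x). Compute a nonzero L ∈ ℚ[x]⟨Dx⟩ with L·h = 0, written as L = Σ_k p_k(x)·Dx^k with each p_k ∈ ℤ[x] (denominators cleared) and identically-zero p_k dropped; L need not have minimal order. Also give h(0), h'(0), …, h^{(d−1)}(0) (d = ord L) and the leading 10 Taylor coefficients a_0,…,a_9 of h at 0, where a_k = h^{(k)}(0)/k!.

L = (1 - 8·x + 4·x^2) + (-2 + 8·x - 8·x^2)·Dx + (1 + 4·x^2)·Dx^2  (order 2).
h: a_k = 0, 12, 12, -10, -14, 309/10, 215/6, -12763/140, -43447/420, 2903587/10080, …
ICs: h(0) = 0, h′(0) = 12.

f: a_k = 3, 3, 3/2, 1/2, 1/8, 1/40, 1/240, 1/1680, 1/13440, 1/120960, …
g: a_k = 0, 4, 0, -16/3, 0, 64/5, 0, -256/7, 0, 1024/9, …
f·g: L₀ = L_f ⊗_s L_g, ord ≤ 1·2.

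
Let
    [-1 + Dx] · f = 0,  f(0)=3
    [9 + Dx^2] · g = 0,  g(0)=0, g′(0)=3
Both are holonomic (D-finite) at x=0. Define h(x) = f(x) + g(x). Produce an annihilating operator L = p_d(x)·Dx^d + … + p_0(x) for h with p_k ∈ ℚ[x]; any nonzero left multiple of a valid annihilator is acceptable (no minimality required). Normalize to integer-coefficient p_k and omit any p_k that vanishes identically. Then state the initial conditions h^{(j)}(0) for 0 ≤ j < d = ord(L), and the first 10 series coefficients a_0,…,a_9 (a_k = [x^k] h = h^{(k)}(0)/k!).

f: a_k = 3, 3, 3/2, 1/2, 1/8, 1/40, 1/240, 1/1680, 1/13440, 1/120960, …
g: a_k = 0, 3, 0, -9/2, 0, 81/40, 0, -243/560, 0, 243/4480, …
h₀=f+g: left-lcm gives L₀, ord ≤ 3.
L = -9 + 9·Dx - Dx^2 + Dx^3  (order 3).
h: a_k = 3, 6, 3/2, -4, 1/8, 41/20, 1/240, -13/30, 1/13440, 3281/60480, …
ICs: h(0) = 3, h′(0) = 6, h′′(0) = 3.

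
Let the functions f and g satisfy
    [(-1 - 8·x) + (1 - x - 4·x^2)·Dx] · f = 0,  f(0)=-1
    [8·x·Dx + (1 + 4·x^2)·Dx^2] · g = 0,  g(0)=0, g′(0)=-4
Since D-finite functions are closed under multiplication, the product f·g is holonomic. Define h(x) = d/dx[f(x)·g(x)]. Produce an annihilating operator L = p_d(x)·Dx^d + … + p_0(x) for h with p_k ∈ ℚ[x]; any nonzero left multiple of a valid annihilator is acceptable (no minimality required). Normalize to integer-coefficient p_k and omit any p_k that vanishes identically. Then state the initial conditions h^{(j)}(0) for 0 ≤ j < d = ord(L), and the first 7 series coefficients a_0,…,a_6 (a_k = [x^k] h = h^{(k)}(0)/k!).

L = (14 + 408·x^2 + 384·x^3 + 2304·x^4) + (4 + 34·x + 48·x^2 + 280·x^3 + 384·x^4 + 1536·x^5)·Dx + (-1 - 11·x^2 + 16·x^3 + 20·x^4 + 64·x^5 + 192·x^6)·Dx^2  (order 2).
h: a_k = 4, 8, 44, 368/3, 1532/3, 6744/5, 12532/3, …
ICs: h(0) = 4, h′(0) = 8.

f: a_k = -1, -1, -5, -9, -29, -65, -181, …
g: a_k = 0, -4, 0, 16/3, 0, -64/5, 0, …
f·g: L₀ = L_f ⊗_s L_g, ord ≤ 1·2.
Differentiate: ansatz ord ≤ ord L₀ ⇒ L.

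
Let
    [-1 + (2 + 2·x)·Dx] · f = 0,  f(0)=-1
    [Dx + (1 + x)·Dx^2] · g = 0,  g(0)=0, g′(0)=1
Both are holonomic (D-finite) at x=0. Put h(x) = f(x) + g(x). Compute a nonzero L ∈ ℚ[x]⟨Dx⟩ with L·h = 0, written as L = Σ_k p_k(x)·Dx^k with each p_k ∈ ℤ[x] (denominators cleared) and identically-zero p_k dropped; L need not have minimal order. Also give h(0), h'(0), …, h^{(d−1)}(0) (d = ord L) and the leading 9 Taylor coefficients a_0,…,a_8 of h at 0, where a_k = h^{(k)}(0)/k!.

f: a_k = -1, -1/2, 1/8, -1/16, 5/128, -7/256, 21/1024, -33/2048, 429/32768, …
g: a_k = 0, 1, -1/2, 1/3, -1/4, 1/5, -1/6, 1/7, -1/8, …
Sum ⇒ L₀ = lclm(L_f,L_g) in ℚ(x)⟨Dx⟩.
L = Dx + (5 + 5·x)·Dx^2 + (2 + 4·x + 2·x^2)·Dx^3  (order 3).
h: a_k = -1, 1/2, -3/8, 13/48, -27/128, 221/1280, -449/3072, 1817/14336, -3667/32768, …
ICs: h(0) = -1, h′(0) = 1/2, h′′(0) = -3/4.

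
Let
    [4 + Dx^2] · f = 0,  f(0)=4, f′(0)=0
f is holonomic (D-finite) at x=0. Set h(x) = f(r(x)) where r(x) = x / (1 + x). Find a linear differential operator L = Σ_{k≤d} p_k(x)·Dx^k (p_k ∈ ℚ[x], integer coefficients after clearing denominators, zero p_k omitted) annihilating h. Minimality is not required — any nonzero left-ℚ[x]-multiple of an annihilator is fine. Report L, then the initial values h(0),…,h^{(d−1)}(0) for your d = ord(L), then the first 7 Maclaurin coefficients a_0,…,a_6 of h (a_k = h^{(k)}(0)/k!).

L = 4 + (2 + 6·x + 6·x^2 + 2·x^3)·Dx + (1 + 4·x + 6·x^2 + 4·x^3 + x^4)·Dx^2  (order 2).
h: a_k = 4, 0, -8, 16, -64/3, 64/3, -616/45, …
ICs: h(0) = 4, h′(0) = 0.

f: a_k = 4, 0, -8, 0, 8/3, 0, -16/45, …
Substitute x→r, Dx→(1/r')Dx; clear ⇒ L₀.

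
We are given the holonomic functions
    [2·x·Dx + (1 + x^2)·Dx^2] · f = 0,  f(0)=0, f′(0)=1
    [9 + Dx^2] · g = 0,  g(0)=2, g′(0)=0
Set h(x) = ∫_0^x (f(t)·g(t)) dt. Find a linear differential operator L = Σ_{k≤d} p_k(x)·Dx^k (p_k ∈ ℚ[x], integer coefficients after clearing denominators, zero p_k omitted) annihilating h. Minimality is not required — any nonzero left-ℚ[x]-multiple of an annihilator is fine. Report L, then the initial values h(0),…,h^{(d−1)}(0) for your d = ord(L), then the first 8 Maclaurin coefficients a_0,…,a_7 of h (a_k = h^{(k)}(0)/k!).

f: a_k = 0, 1, 0, -1/3, 0, 1/5, 0, -1/7, …
g: a_k = 2, 0, -9, 0, 27/4, 0, -81/40, 0, …
Product ⇒ symmetric product L₀, ord ≤ 4.
∫: right-multiply L₀ by Dx.
L = (1170 + 3834·x^2 + 4779·x^4 + 2916·x^6 + 729·x^8)·Dx + (396·x + 1044·x^3 + 972·x^5 + 324·x^7)·Dx^2 + (220 + 768·x^2 + 1026·x^4 + 648·x^6 + 162·x^8)·Dx^3 + (44·x + 116·x^3 + 108·x^5 + 36·x^7)·Dx^4 + (10 + 38·x^2 + 55·x^4 + 36·x^6 + 9·x^8)·Dx^5  (order 5).
h: a_k = 0, 0, 1, 0, -29/12, 0, 203/120, 0, …
ICs: h(0) = 0, h′(0) = 0, h′′(0) = 2, h′′′(0) = 0, h′′′′(0) = -58.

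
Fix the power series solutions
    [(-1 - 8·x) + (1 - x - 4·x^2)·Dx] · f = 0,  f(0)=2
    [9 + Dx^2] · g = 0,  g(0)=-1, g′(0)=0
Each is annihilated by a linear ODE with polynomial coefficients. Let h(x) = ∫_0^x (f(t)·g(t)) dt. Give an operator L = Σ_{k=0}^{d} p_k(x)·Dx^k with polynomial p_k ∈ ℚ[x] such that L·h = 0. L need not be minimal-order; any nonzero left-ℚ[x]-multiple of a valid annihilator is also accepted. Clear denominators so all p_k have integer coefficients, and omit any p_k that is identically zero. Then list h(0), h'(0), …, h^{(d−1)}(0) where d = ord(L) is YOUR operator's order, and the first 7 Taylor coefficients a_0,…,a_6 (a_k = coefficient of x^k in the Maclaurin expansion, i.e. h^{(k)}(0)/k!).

L = (-1 + 9·x + 36·x^2)·Dx + (2 + 16·x)·Dx^2 + (-1 + x + 4·x^2)·Dx^3  (order 3).
h: a_k = 0, -2, -1, -1/3, -9/4, -79/20, -223/24, …
ICs: h(0) = 0, h′(0) = -2, h′′(0) = -2.

f: a_k = 2, 2, 10, 18, 58, 130, 362, …
g: a_k = -1, 0, 9/2, 0, -27/8, 0, 81/80, …
f·g: L₀ = L_f ⊗_s L_g, ord ≤ 1·2.
Integrate: L := L₀·Dx.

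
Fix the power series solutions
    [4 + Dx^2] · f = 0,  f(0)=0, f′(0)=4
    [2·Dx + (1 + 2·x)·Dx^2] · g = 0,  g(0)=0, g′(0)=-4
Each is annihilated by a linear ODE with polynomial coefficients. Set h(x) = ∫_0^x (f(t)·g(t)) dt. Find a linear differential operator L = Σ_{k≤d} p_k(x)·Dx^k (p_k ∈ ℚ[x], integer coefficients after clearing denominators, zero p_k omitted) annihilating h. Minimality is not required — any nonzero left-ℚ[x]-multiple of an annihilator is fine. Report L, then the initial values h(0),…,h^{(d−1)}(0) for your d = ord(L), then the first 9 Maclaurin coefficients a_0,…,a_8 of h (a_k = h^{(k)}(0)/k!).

L = (-48 + 192·x + 1216·x^2 + 2048·x^3 + 1024·x^4)·Dx + (32 + 320·x + 768·x^2 + 512·x^3)·Dx^2 + (160·x + 672·x^2 + 1024·x^3 + 512·x^4)·Dx^3 + (8 + 80·x + 192·x^2 + 128·x^3)·Dx^4 + (3 + 28·x + 92·x^2 + 128·x^3 + 64·x^4)·Dx^5  (order 5).
h: a_k = 0, 0, 0, -16/3, 4, -32/15, 32/9, -352/63, 124/15, …
ICs: h(0) = 0, h′(0) = 0, h′′(0) = 0, h′′′(0) = -32, h′′′′(0) = 96.

f: a_k = 0, 4, 0, -8/3, 0, 8/15, 0, -16/315, 0, …
g: a_k = 0, -4, 4, -16/3, 8, -64/5, 64/3, -256/7, 64, …
Sym-product of L_f,L_g gives L₀ (≤ ord 4).
Integrate: L := L₀·Dx.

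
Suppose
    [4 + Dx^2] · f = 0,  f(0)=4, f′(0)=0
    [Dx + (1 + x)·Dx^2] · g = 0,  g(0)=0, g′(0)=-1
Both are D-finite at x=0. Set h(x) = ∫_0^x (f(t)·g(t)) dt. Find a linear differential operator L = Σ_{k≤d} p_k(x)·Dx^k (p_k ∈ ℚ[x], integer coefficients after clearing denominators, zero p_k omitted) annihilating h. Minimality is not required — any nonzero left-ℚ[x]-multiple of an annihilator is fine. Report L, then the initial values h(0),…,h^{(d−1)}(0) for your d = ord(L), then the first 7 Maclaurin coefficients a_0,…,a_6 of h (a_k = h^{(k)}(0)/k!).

f: a_k = 4, 0, -8, 0, 8/3, 0, -16/45, …
g: a_k = 0, -1, 1/2, -1/3, 1/4, -1/5, 1/6, …
f·g: L₀ = L_f ⊗_s L_g, ord ≤ 2·2.
Integrate: L := L₀·Dx.
L = (168 + 864·x + 1456·x^2 + 1024·x^3 + 256·x^4)·Dx + (112 + 368·x + 384·x^2 + 128·x^3)·Dx^2 + (102 + 464·x + 744·x^2 + 512·x^3 + 128·x^4)·Dx^3 + (28 + 92·x + 96·x^2 + 32·x^3)·Dx^4 + (15 + 62·x + 95·x^2 + 64·x^3 + 16·x^4)·Dx^5  (order 5).
h: a_k = 0, 0, -2, 2/3, 5/3, -3/5, -2/15, …
ICs: h(0) = 0, h′(0) = 0, h′′(0) = -4, h′′′(0) = 4, h′′′′(0) = 40.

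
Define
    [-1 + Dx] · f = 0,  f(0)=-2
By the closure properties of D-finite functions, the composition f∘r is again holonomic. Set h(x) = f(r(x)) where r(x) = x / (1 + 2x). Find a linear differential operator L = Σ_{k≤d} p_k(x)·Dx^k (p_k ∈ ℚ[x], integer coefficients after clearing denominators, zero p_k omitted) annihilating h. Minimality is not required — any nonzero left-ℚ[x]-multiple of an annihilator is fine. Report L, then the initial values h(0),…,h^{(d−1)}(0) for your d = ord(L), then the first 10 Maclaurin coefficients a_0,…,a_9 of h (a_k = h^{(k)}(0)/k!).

f: a_k = -2, -2, -1, -1/3, -1/12, -1/60, -1/360, -1/2520, -1/20160, -1/181440, …
L₀ from L_f via x↦r, Dx↦r'^{-1}Dx.
L = -1 + (1 + 4·x + 4·x^2)·Dx  (order 1).
h: a_k = -2, -2, 3, -13/3, 71/12, -147/20, 2699/360, -9157/2520, -68731/6720, 8443151/181440, …
ICs: h(0) = -2.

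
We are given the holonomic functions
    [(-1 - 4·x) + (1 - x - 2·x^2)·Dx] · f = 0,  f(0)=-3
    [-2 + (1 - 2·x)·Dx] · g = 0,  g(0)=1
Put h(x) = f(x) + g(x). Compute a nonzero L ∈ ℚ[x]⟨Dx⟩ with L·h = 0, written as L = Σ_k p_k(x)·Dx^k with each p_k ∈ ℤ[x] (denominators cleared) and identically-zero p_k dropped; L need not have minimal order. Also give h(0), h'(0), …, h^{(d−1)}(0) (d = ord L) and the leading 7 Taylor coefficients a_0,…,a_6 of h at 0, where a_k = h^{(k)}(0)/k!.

L = -4 + (-2 - 8·x)·Dx + (1 - x - 2·x^2)·Dx^2  (order 2).
h: a_k = -2, -1, -5, -7, -17, -31, -65, …
ICs: h(0) = -2, h′(0) = -1.

f: a_k = -3, -3, -9, -15, -33, -63, -129, …
g: a_k = 1, 2, 4, 8, 16, 32, 64, …
f+g: L₀ = lclm(L_f,L_g), ord ≤ 1+1.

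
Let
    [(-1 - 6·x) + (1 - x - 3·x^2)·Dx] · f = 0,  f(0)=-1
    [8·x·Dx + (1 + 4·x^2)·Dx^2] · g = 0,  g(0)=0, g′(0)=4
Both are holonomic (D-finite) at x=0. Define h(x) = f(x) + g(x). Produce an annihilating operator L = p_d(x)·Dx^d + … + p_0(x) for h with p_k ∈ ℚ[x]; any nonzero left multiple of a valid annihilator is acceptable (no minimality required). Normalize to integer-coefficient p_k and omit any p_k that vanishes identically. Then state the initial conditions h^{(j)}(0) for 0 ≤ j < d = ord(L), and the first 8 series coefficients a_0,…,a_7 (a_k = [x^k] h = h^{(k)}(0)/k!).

f: a_k = -1, -1, -4, -7, -19, -40, -97, -217, …
g: a_k = 0, 4, 0, -16/3, 0, 64/5, 0, -256/7, …
L₀ := lclm(L_f,L_g); ord L₀ ≤ 1+2.
L = (-32 + 128·x + 1488·x^2 + 2880·x^3 + 8424·x^4 + 2592·x^6)·Dx + (25 + 160·x + 214·x^2 + 1188·x^3 + 2628·x^4 + 6264·x^5 + 432·x^6 + 2592·x^7)·Dx^2 + (-4 - 9·x - 54·x^2 + 66·x^3 + x^4 + 444·x^5 + 720·x^6 + 144·x^7 + 432·x^8)·Dx^3  (order 3).
h: a_k = -1, 3, -4, -37/3, -19, -136/5, -97, -1775/7, …
ICs: h(0) = -1, h′(0) = 3, h′′(0) = -8.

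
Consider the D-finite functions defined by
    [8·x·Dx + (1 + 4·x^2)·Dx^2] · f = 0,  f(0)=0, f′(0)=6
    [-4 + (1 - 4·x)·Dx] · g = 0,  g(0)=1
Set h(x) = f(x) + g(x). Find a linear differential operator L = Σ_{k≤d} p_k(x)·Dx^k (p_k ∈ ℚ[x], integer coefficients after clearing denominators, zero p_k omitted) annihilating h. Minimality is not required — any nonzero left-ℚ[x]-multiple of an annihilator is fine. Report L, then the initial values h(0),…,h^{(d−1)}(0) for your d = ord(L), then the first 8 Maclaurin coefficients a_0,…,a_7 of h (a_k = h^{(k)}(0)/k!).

L = (8 - 128·x - 96·x^2)·Dx + (-13 + 8·x - 100·x^2 - 96·x^3)·Dx^2 + (1 - 3·x - 12·x^3 - 16·x^4)·Dx^3  (order 3).
h: a_k = 1, 10, 16, 56, 256, 5216/5, 4096, 114304/7, …
ICs: h(0) = 1, h′(0) = 10, h′′(0) = 32.

f: a_k = 0, 6, 0, -8, 0, 96/5, 0, -384/7, …
g: a_k = 1, 4, 16, 64, 256, 1024, 4096, 16384, …
Sum ⇒ L₀ = lclm(L_f,L_g) in ℚ(x)⟨Dx⟩.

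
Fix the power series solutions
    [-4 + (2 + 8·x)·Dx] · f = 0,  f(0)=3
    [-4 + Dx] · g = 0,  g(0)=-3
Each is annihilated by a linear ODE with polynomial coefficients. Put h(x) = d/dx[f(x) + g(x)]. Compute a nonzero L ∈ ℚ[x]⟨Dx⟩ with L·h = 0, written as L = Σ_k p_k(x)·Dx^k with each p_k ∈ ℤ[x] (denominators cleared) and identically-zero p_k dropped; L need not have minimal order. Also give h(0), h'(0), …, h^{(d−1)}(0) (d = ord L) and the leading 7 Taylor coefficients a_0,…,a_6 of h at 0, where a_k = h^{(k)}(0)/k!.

f: a_k = 3, 6, -6, 12, -30, 84, -252, …
g: a_k = -3, -12, -24, -32, -32, -128/5, -256/15, …
Weyl lclm of L_f,L_g ⇒ L₀ (ord ≤ 2).
h₀' ⇒ L via d/dx closure of L₀.
L = (-40 - 64·x) + (-2 - 64·x - 128·x^2)·Dx + (3 + 20·x + 32·x^2)·Dx^2  (order 2).
h: a_k = -6, -60, -60, -248, 292, -8072/5, 82136/15, …
ICs: h(0) = -6, h′(0) = -60.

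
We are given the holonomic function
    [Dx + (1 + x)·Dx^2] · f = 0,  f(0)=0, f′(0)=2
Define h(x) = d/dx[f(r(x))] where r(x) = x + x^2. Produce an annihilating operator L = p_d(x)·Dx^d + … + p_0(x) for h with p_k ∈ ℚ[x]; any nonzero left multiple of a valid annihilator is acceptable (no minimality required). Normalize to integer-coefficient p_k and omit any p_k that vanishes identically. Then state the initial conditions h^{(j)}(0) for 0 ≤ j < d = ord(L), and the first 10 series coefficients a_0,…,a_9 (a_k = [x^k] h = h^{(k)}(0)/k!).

f: a_k = 0, 2, -1, 2/3, -1/2, 2/5, -1/3, 2/7, -1/4, 2/9, …
Change of var in L_f (x↦r) gives L₀.
Differentiate: ansatz ord ≤ ord L₀ ⇒ L.
L = (-1 + 2·x + 2·x^2) + (1 + 3·x + 3·x^2 + 2·x^3)·Dx  (order 1).
h: a_k = 2, 2, -4, 2, 2, -4, 2, 2, -4, 2, …
ICs: h(0) = 2.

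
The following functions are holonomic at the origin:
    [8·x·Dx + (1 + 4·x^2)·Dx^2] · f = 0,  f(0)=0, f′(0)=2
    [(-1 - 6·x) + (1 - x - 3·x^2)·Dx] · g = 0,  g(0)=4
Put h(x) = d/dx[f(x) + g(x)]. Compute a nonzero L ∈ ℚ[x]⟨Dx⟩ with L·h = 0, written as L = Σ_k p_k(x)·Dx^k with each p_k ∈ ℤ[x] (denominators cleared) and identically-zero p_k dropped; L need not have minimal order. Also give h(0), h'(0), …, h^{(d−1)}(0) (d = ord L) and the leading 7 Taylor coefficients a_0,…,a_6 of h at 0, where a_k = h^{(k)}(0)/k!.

L = (32 - 128·x - 1488·x^2 - 2880·x^3 - 8424·x^4 - 2592·x^6) + (-25 - 160·x - 214·x^2 - 1188·x^3 - 2628·x^4 - 6264·x^5 - 432·x^6 - 2592·x^7)·Dx + (4 + 9·x + 54·x^2 - 66·x^3 - x^4 - 444·x^5 - 720·x^6 - 144·x^7 - 432·x^8)·Dx^2  (order 2).
h: a_k = 6, 32, 76, 304, 832, 2328, 5948, …
ICs: h(0) = 6, h′(0) = 32.

f: a_k = 0, 2, 0, -8/3, 0, 32/5, 0, …
g: a_k = 4, 4, 16, 28, 76, 160, 388, …
h₀=f+g: left-lcm gives L₀, ord ≤ 3.
h₀' ⇒ L via d/dx closure of L₀.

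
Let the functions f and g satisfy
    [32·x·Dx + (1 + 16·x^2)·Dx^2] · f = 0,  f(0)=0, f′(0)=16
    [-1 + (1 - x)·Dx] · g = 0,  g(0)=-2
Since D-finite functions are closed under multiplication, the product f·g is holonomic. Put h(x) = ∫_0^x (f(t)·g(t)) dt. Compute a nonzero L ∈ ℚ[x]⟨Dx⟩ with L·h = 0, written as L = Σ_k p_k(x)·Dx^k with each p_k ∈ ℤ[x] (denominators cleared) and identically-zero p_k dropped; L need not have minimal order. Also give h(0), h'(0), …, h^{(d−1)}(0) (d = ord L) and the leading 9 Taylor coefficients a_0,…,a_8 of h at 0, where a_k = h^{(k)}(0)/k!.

f: a_k = 0, 16, 0, -256/3, 0, 4096/5, 0, -65536/7, 0, …
g: a_k = -2, -2, -2, -2, -2, -2, -2, -2, -2, …
L₀ := L_f ⊗_s L_g (sym. prod.), ord ≤ 2.
∫: right-multiply L₀ by Dx.
L = 32·x·Dx + (2 - 32·x + 64·x^2)·Dx^2 + (-1 + x - 16·x^2 + 16·x^3)·Dx^3  (order 3).
h: a_k = 0, 0, -16, -32/3, 104/3, 416/15, -11248/45, -22496/105, 226076/105, …
ICs: h(0) = 0, h′(0) = 0, h′′(0) = -32.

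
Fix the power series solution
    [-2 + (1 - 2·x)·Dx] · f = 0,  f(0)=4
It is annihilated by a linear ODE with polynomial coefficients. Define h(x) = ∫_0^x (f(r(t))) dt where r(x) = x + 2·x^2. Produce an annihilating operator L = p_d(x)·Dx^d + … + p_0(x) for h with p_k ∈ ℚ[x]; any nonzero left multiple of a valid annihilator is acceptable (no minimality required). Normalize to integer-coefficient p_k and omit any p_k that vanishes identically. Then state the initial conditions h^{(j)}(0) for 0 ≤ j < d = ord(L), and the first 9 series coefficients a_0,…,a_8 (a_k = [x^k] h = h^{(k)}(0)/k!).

f: a_k = 4, 8, 16, 32, 64, 128, 256, 512, 1024, …
Substitute x→r, Dx→(1/r')Dx; clear ⇒ L₀.
h=∫h₀ ⇒ L = L₀·Dx.
L = (2 + 8·x)·Dx + (-1 + 2·x + 4·x^2)·Dx^2  (order 2).
h: a_k = 0, 4, 4, 32/3, 24, 64, 512/3, 3328/7, 1344, …
ICs: h(0) = 0, h′(0) = 4.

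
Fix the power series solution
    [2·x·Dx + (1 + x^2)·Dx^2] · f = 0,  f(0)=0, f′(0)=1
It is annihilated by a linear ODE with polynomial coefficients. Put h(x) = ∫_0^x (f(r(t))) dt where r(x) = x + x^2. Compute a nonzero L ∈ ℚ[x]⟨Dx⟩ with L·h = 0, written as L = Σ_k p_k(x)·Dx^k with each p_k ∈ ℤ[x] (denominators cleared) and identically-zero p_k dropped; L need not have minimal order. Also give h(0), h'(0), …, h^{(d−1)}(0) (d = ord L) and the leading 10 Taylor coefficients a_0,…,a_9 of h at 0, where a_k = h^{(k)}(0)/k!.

f: a_k = 0, 1, 0, -1/3, 0, 1/5, 0, -1/7, 0, 1/9, …
Substitute x→r, Dx→(1/r')Dx; clear ⇒ L₀.
Integrate: L := L₀·Dx.
L = (-2 + 2·x + 8·x^2 + 12·x^3 + 6·x^4)·Dx^2 + (1 + 2·x + x^2 + 4·x^3 + 5·x^4 + 2·x^5)·Dx^3  (order 3).
h: a_k = 0, 0, 1/2, 1/3, -1/12, -1/5, -2/15, 2/21, 13/56, 1/9, …
ICs: h(0) = 0, h′(0) = 0, h′′(0) = 1.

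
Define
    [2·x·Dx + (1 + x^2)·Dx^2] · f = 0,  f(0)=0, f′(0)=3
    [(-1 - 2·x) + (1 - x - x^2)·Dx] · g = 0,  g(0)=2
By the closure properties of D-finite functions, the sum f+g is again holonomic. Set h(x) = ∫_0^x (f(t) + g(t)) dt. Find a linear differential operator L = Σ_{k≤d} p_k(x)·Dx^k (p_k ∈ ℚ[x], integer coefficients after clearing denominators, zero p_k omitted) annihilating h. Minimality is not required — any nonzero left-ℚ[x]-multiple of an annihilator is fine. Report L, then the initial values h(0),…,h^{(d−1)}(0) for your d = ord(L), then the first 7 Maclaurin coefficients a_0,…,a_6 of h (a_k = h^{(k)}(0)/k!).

L = (4 - 16·x - 64·x^2 - 72·x^3 - 66·x^4 - 6·x^6)·Dx^2 + (-10 - 24·x - 28·x^2 - 60·x^3 - 65·x^4 - 50·x^5 - 3·x^6 - 6·x^7)·Dx^3 + (2 + 2·x + 2·x^2 - 8·x^3 - 5·x^4 - 11·x^5 - 6·x^6 - x^7 - x^8)·Dx^4  (order 4).
h: a_k = 0, 2, 5/2, 4/3, 5/4, 2, 83/30, …
ICs: h(0) = 0, h′(0) = 2, h′′(0) = 5, h′′′(0) = 8.

f: a_k = 0, 3, 0, -1, 0, 3/5, 0, …
g: a_k = 2, 2, 4, 6, 10, 16, 26, …
Weyl lclm of L_f,L_g ⇒ L₀ (ord ≤ 3).
h=∫₀ˣh₀: take L = L₀·Dx.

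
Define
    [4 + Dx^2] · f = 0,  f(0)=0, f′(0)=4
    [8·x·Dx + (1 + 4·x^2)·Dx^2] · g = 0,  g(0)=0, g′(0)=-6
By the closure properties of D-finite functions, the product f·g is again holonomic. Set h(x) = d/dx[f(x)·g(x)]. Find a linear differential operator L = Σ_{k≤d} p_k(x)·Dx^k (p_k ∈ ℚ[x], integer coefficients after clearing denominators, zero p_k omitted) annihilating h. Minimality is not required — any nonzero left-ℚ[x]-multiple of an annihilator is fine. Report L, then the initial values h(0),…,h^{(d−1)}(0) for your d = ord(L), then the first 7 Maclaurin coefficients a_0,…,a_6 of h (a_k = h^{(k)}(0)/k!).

f: a_k = 0, 4, 0, -8/3, 0, 8/15, 0, …
g: a_k = 0, -6, 0, 8, 0, -96/5, 0, …
Product ⇒ symmetric product L₀, ord ≤ 4.
h=h₀': d/dx-closure on L₀ ⇒ L.
L = (880 + 9408·x^2 + 59008·x^4 + 49152·x^6 + 24576·x^8 + 16384·x^10 + 32768·x^12) + (544·x + 9088·x^3 + 35840·x^5 + 40960·x^7 + 40960·x^9 + 32768·x^11)·Dx + (240 + 2720·x^2 + 17088·x^4 + 18944·x^6 + 16384·x^8 + 16384·x^10 + 16384·x^12)·Dx^2 + (136·x + 2272·x^3 + 8960·x^5 + 10240·x^7 + 10240·x^9 + 8192·x^11)·Dx^3 + (5 + 92·x^2 + 584·x^4 + 1664·x^6 + 2560·x^8 + 3072·x^10 + 2048·x^12)·Dx^4  (order 4).
h: a_k = 0, -48, 0, 192, 0, -608, 0, …
ICs: h(0) = 0, h′(0) = -48, h′′(0) = 0, h′′′(0) = 1152.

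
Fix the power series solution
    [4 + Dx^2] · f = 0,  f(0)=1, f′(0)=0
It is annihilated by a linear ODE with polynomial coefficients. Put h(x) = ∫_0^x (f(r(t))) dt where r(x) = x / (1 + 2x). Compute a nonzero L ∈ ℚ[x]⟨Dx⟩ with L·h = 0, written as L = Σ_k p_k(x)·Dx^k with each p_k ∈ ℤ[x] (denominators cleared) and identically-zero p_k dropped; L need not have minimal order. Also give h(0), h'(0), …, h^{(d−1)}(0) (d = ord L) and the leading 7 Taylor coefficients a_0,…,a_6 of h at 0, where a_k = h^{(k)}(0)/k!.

L = 4·Dx + (4 + 24·x + 48·x^2 + 32·x^3)·Dx^2 + (1 + 8·x + 24·x^2 + 32·x^3 + 16·x^4)·Dx^3  (order 3).
h: a_k = 0, 1, 0, -2/3, 2, -14/3, 88/9, …
ICs: h(0) = 0, h′(0) = 1, h′′(0) = 0.

f: a_k = 1, 0, -2, 0, 2/3, 0, -4/45, …
Substitute x→r, Dx→(1/r')Dx; clear ⇒ L₀.
h=∫₀ˣh₀: take L = L₀·Dx.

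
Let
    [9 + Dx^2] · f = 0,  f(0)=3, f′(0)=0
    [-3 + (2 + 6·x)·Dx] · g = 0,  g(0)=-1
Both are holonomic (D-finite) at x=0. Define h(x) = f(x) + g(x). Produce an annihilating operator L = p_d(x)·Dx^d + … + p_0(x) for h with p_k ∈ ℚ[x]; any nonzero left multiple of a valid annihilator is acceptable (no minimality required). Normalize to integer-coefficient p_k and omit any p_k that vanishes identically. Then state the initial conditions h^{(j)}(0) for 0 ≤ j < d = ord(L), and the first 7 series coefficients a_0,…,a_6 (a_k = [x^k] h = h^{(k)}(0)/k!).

L = (-63 - 216·x - 324·x^2) + (18 + 198·x + 648·x^2 + 648·x^3)·Dx + (-7 - 24·x - 36·x^2)·Dx^2 + (2 + 22·x + 72·x^2 + 72·x^3)·Dx^3  (order 3).
h: a_k = 2, -3/2, -99/8, -27/16, 1701/128, -1701/256, 60993/5120, …
ICs: h(0) = 2, h′(0) = -3/2, h′′(0) = -99/4.

f: a_k = 3, 0, -27/2, 0, 81/8, 0, -243/80, …
g: a_k = -1, -3/2, 9/8, -27/16, 405/128, -1701/256, 15309/1024, …
h₀=f+g: left-lcm gives L₀, ord ≤ 3.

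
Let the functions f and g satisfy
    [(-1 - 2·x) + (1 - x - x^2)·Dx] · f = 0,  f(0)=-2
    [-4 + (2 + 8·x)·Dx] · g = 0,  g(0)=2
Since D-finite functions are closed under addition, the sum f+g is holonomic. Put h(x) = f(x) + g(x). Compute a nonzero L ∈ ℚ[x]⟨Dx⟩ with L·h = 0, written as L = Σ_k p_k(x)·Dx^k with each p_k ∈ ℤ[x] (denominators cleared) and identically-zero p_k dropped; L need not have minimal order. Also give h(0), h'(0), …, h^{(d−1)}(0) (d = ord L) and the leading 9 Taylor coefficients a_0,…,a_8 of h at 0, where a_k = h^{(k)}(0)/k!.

f: a_k = -2, -2, -4, -6, -10, -16, -26, -42, -68, …
g: a_k = 2, 4, -4, 8, -20, 56, -168, 528, -1716, …
L₀ := lclm(L_f,L_g); ord L₀ ≤ 1+1.
L = (-12 - 48·x - 48·x^2 - 40·x^3) + (8 + 30·x + 114·x^2 + 152·x^3 + 100·x^4)·Dx + (1 - 5·x - 39·x^2 + 6·x^3 + 82·x^4 + 40·x^5)·Dx^2  (order 2).
h: a_k = 0, 2, -8, 2, -30, 40, -194, 486, -1784, …
ICs: h(0) = 0, h′(0) = 2.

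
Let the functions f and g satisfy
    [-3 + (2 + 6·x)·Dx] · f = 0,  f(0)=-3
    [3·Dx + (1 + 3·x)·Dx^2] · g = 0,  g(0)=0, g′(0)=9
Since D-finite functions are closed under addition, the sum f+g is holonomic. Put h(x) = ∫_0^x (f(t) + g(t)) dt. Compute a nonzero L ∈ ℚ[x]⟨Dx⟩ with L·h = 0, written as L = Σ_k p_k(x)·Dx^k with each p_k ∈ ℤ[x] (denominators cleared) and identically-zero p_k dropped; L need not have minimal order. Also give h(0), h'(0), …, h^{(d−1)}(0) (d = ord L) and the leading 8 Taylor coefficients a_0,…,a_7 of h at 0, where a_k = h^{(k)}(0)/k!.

L = 9·Dx^2 + (15 + 45·x)·Dx^3 + (2 + 12·x + 18·x^2)·Dx^4  (order 4).
h: a_k = 0, -3, 9/4, -27/8, 351/64, -6561/640, 53703/2560, -327321/7168, …
ICs: h(0) = 0, h′(0) = -3, h′′(0) = 9/2, h′′′(0) = -81/4.

f: a_k = -3, -9/2, 27/8, -81/16, 1215/128, -5103/256, 45927/1024, -216513/2048, …
g: a_k = 0, 9, -27/2, 27, -243/4, 729/5, -729/2, 6561/7, …
h₀=f+g: left-lcm gives L₀, ord ≤ 3.
Integrate: L := L₀·Dx.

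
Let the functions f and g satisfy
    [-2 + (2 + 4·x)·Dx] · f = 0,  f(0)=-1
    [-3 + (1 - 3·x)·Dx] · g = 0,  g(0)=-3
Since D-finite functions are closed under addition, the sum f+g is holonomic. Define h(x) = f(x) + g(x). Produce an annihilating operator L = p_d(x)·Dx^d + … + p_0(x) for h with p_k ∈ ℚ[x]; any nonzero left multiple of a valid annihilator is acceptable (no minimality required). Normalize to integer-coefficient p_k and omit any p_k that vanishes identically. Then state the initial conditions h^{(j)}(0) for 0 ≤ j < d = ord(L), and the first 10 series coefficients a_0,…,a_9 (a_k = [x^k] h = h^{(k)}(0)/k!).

L = (21 + 27·x) + (-19 - 66·x - 81·x^2)·Dx + (2 + 7·x - 21·x^2 - 54·x^3)·Dx^2  (order 2).
h: a_k = -4, -10, -53/2, -163/2, -1939/8, -5839/8, -34971/16, -105009/16, -2518995/128, -7558987/128, …
ICs: h(0) = -4, h′(0) = -10.

f: a_k = -1, -1, 1/2, -1/2, 5/8, -7/8, 21/16, -33/16, 429/128, -715/128, …
g: a_k = -3, -9, -27, -81, -243, -729, -2187, -6561, -19683, -59049, …
Weyl lclm of L_f,L_g ⇒ L₀ (ord ≤ 2).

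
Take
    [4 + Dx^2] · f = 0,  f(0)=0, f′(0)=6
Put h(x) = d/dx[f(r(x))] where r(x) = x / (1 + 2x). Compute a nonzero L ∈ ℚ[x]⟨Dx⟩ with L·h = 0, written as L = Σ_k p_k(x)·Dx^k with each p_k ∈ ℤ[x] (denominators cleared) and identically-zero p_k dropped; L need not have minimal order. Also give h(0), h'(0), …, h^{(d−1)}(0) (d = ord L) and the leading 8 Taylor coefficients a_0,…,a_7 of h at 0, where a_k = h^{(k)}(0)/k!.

L = (28 + 96·x + 96·x^2) + (12 + 72·x + 144·x^2 + 96·x^3)·Dx + (1 + 8·x + 24·x^2 + 32·x^3 + 16·x^4)·Dx^2  (order 2).
h: a_k = 6, -24, 60, -96, 4, 720, -55448/15, 203648/15, …
ICs: h(0) = 6, h′(0) = -24.

f: a_k = 0, 6, 0, -4, 0, 4/5, 0, -8/105, …
Change of var in L_f (x↦r) gives L₀.
Differentiate: ansatz ord ≤ ord L₀ ⇒ L.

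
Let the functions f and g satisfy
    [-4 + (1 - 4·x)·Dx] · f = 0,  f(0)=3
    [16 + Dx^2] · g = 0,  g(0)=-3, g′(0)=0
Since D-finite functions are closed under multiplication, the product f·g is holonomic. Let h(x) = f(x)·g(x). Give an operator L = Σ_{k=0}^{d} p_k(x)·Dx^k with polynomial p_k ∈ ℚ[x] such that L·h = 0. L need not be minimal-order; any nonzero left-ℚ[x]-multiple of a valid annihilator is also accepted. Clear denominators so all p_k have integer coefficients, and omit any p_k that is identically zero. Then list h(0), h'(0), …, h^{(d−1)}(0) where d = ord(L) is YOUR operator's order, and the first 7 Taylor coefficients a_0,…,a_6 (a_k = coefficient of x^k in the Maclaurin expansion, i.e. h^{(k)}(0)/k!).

f: a_k = 3, 12, 48, 192, 768, 3072, 12288, …
g: a_k = -3, 0, 24, 0, -32, 0, 256/15, …
Product ⇒ symmetric product L₀, ord ≤ 2.
L = (-16 + 64·x) + 8·Dx + (-1 + 4·x)·Dx^2  (order 2).
h: a_k = -9, -36, -72, -288, -1248, -4992, -99584/5, …
ICs: h(0) = -9, h′(0) = -36.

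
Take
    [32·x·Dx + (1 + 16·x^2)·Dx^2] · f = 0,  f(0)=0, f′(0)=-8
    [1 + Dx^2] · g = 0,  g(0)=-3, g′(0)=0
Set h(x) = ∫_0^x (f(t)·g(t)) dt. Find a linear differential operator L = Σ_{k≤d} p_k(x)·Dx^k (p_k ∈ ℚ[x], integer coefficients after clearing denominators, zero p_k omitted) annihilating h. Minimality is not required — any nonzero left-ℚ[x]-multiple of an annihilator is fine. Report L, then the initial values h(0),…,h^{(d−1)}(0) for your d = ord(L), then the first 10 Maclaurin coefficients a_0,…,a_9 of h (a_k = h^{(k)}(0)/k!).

L = (1105 + 51776·x^2 + 22016·x^4 + 16384·x^6 + 65536·x^8)·Dx + (2112·x + 35840·x^3 + 49152·x^5 + 262144·x^7)·Dx^2 + (1122 + 52352·x^2 + 27648·x^4 + 32768·x^6 + 131072·x^8)·Dx^3 + (2112·x + 35840·x^3 + 49152·x^5 + 262144·x^7)·Dx^4 + (17 + 576·x^2 + 5632·x^4 + 16384·x^6 + 65536·x^8)·Dx^5  (order 5).
h: a_k = 0, 0, 12, 0, -35, 0, 6469/30, 0, -3079271/1680, 0, …
ICs: h(0) = 0, h′(0) = 0, h′′(0) = 24, h′′′(0) = 0, h′′′′(0) = -840.

f: a_k = 0, -8, 0, 128/3, 0, -2048/5, 0, 32768/7, 0, -524288/9, …
g: a_k = -3, 0, 3/2, 0, -1/8, 0, 1/240, 0, -1/13440, 0, …
f·g: L₀ = L_f ⊗_s L_g, ord ≤ 2·2.
h=∫h₀ ⇒ L = L₀·Dx.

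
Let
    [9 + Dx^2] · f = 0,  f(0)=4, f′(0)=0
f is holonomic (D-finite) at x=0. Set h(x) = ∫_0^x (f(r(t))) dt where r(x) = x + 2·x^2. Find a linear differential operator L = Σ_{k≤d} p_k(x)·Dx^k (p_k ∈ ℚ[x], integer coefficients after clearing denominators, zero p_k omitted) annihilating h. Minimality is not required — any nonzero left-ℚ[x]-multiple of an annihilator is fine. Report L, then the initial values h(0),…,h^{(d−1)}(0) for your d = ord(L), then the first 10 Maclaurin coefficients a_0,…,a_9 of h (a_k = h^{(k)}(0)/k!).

f: a_k = 4, 0, -18, 0, 27/2, 0, -81/20, 0, 729/1120, 0, …
L₀ from L_f via x↦r, Dx↦r'^{-1}Dx.
h=∫₀ˣh₀: take L = L₀·Dx.
L = (9 + 108·x + 432·x^2 + 576·x^3)·Dx - 4·Dx^2 + (1 + 4·x)·Dx^3  (order 3).
h: a_k = 0, 4, 0, -6, -18, -117/10, 18, 6399/140, 1917/40, -3279/1120, …
ICs: h(0) = 0, h′(0) = 4, h′′(0) = 0.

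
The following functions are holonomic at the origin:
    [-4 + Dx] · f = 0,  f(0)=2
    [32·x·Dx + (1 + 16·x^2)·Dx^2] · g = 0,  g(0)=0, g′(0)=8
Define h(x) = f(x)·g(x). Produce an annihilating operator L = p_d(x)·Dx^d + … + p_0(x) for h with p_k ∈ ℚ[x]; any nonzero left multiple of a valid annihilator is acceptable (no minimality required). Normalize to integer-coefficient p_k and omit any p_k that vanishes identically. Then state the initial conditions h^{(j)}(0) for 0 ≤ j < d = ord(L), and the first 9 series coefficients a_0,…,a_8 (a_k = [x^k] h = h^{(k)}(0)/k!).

f: a_k = 2, 8, 16, 64/3, 64/3, 256/15, 512/45, 2048/315, 1024/315, …
g: a_k = 0, 8, 0, -128/3, 0, 2048/5, 0, -32768/7, 0, …
Sym-product of L_f,L_g gives L₀ (≤ ord 2).
L = (16 - 128·x + 256·x^2) + (-8 + 32·x - 128·x^2)·Dx + (1 + 16·x^2)·Dx^2  (order 2).
h: a_k = 0, 16, 64, 128/3, -512/3, 1536/5, 22528/9, -126976/35, -1851392/63, …
ICs: h(0) = 0, h′(0) = 16.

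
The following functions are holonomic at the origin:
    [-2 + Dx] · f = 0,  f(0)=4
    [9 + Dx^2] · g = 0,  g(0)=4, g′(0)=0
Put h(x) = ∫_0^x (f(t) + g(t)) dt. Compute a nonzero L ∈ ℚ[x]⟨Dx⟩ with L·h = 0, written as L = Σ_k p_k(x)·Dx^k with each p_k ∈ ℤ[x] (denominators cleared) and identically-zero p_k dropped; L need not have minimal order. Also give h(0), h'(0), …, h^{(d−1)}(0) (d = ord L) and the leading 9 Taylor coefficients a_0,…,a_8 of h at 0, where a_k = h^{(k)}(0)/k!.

L = -18·Dx + 9·Dx^2 - 2·Dx^3 + Dx^4  (order 4).
h: a_k = 0, 8, 4, -10/3, 4/3, 97/30, 8/45, -19/36, 4/315, …
ICs: h(0) = 0, h′(0) = 8, h′′(0) = 8, h′′′(0) = -20.

f: a_k = 4, 8, 8, 16/3, 8/3, 16/15, 16/45, 32/315, 8/315, …
g: a_k = 4, 0, -18, 0, 27/2, 0, -81/20, 0, 729/1120, …
Sum ⇒ L₀ = lclm(L_f,L_g) in ℚ(x)⟨Dx⟩.
h=∫h₀ ⇒ L = L₀·Dx.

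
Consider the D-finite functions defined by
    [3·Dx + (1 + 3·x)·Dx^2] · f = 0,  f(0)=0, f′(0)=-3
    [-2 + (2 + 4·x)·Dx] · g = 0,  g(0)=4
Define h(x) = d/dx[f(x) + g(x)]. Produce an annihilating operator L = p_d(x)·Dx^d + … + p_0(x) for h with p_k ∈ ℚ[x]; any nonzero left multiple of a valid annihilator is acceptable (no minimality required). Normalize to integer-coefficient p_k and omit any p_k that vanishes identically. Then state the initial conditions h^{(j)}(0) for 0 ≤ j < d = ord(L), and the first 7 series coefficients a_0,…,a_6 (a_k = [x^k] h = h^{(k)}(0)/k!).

f: a_k = 0, -3, 9/2, -9, 81/4, -243/5, 243/2, …
g: a_k = 4, 4, -2, 2, -5/2, 7/2, -21/4, …
f+g: L₀ = lclm(L_f,L_g), ord ≤ 2+1.
Derive L from L₀ (diff closure).
L = (18 + 18·x) + (30 + 108·x + 90·x^2)·Dx + (4 + 26·x + 54·x^2 + 36·x^3)·Dx^2  (order 2).
h: a_k = 1, 5, -21, 71, -451/2, 1395/2, -8517/4, …
ICs: h(0) = 1, h′(0) = 5.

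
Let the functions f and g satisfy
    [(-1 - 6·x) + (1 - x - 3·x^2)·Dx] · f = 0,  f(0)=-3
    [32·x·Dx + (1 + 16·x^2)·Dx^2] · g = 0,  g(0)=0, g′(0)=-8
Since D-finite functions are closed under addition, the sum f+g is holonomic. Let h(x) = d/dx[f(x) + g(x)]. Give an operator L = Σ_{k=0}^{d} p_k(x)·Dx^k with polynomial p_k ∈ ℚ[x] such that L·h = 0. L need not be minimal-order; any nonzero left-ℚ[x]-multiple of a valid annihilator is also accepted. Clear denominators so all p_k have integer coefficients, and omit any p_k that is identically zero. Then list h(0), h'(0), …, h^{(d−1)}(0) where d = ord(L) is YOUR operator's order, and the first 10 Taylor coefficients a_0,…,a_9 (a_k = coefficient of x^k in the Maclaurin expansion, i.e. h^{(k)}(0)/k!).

f: a_k = -3, -3, -12, -21, -57, -120, -291, -651, -1524, -3477, …
g: a_k = 0, -8, 0, 128/3, 0, -2048/5, 0, 32768/7, 0, -524288/9, …
Weyl lclm of L_f,L_g ⇒ L₀ (ord ≤ 3).
Differentiate: ansatz ord ≤ ord L₀ ⇒ L.
L = (-128 + 512·x + 10560·x^2 + 25344·x^3 + 95904·x^4 + 41472·x^6) + (37 + 208·x - 206·x^2 + 1476·x^3 + 24336·x^4 + 66528·x^5 + 6912·x^6 + 41472·x^7)·Dx + (-4 - 21·x - 198·x^2 - 90·x^3 - 1775·x^4 + 4080·x^5 + 6336·x^6 + 2304·x^7 + 6912·x^8)·Dx^2  (order 2).
h: a_k = -11, -24, 65, -228, -2648, -1746, 28211, -12192, -555581, -80490, …
ICs: h(0) = -11, h′(0) = -24.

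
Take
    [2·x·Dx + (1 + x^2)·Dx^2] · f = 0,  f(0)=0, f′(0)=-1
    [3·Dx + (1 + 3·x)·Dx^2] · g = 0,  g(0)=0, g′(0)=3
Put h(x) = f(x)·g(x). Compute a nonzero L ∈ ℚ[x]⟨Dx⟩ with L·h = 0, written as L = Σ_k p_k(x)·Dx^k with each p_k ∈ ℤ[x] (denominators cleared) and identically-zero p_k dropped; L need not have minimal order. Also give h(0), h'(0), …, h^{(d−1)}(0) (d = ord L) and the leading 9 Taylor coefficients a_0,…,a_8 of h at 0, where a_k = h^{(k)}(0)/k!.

f: a_k = 0, -1, 0, 1/3, 0, -1/5, 0, 1/7, 0, …
g: a_k = 0, 3, -9/2, 9, -81/4, 243/5, -243/2, 2187/7, -6561/8, …
Product ⇒ symmetric product L₀, ord ≤ 4.
L = (264 + 1260·x + 1008·x^2 + 3420·x^3 + 3240·x^4 + 4212·x^5 + 324·x^7)·Dx + (178 + 660·x + 3828·x^2 + 7308·x^3 + 12960·x^4 + 10044·x^5 + 11340·x^6 + 324·x^7 + 1134·x^8)·Dx^2 + (132 + 608·x + 1728·x^2 + 4568·x^3 + 6456·x^4 + 8856·x^5 + 5184·x^6 + 5544·x^7 + 324·x^8 + 648·x^9)·Dx^3 + (13 + 102·x + 341·x^2 + 744·x^3 + 1138·x^4 + 1236·x^5 + 1386·x^6 + 648·x^7 + 657·x^8 + 54·x^9 + 81·x^10)·Dx^4  (order 4).
h: a_k = 0, 0, -3, 9/2, -8, 75/4, -231/5, 2313/20, -1488/5, …
ICs: h(0) = 0, h′(0) = 0, h′′(0) = -6, h′′′(0) = 27.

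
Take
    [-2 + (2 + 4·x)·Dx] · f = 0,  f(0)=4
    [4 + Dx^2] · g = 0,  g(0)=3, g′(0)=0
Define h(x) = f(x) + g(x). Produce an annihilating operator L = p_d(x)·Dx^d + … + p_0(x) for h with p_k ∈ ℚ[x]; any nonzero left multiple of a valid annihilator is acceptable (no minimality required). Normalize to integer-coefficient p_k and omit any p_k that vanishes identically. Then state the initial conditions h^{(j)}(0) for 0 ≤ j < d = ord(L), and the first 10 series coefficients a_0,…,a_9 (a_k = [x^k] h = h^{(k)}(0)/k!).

L = (-28 - 64·x - 64·x^2) + (12 + 88·x + 192·x^2 + 128·x^3)·Dx + (-7 - 16·x - 16·x^2)·Dx^2 + (3 + 22·x + 48·x^2 + 32·x^3)·Dx^3  (order 3).
h: a_k = 7, 4, -8, 2, -1/2, 7/2, -331/60, 33/4, -44981/3360, 715/32, …
ICs: h(0) = 7, h′(0) = 4, h′′(0) = -16.

f: a_k = 4, 4, -2, 2, -5/2, 7/2, -21/4, 33/4, -429/32, 715/32, …
g: a_k = 3, 0, -6, 0, 2, 0, -4/15, 0, 2/105, 0, …
L₀ := lclm(L_f,L_g); ord L₀ ≤ 1+2.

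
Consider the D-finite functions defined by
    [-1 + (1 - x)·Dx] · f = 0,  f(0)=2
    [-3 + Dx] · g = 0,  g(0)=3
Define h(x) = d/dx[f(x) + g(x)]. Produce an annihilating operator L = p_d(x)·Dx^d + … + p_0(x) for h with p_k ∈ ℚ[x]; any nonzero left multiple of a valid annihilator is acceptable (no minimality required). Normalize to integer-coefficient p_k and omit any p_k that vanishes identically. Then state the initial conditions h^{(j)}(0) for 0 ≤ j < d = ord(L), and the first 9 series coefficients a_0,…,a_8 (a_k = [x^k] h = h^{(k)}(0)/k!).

L = 18·x + (3 - 18·x + 9·x^2)·Dx + (-1 + 4·x - 3·x^2)·Dx^2  (order 2).
h: a_k = 11, 31, 93/2, 97/2, 323/8, 1209/40, 1849/80, 11147/560, 87201/4480, …
ICs: h(0) = 11, h′(0) = 31.

f: a_k = 2, 2, 2, 2, 2, 2, 2, 2, 2, …
g: a_k = 3, 9, 27/2, 27/2, 81/8, 243/40, 243/80, 729/560, 2187/4480, …
f+g: L₀ = lclm(L_f,L_g), ord ≤ 1+1.
h₀' ⇒ L via d/dx closure of L₀.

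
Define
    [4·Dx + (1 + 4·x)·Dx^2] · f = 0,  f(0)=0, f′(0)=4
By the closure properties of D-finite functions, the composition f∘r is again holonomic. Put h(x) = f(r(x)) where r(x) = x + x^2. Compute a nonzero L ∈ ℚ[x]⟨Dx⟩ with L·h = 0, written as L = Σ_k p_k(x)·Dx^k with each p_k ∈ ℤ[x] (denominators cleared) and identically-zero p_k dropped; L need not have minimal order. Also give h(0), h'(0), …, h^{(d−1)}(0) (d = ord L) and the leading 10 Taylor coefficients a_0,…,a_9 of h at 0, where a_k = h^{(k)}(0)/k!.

f: a_k = 0, 4, -8, 64/3, -64, 1024/5, -2048/3, 16384/7, -8192, 262144/9, …
L₀ from L_f via x↦r, Dx↦r'^{-1}Dx.
L = 2·Dx + (1 + 2·x)·Dx^2  (order 2).
h: a_k = 0, 4, -4, 16/3, -8, 64/5, -64/3, 256/7, -64, 1024/9, …
ICs: h(0) = 0, h′(0) = 4.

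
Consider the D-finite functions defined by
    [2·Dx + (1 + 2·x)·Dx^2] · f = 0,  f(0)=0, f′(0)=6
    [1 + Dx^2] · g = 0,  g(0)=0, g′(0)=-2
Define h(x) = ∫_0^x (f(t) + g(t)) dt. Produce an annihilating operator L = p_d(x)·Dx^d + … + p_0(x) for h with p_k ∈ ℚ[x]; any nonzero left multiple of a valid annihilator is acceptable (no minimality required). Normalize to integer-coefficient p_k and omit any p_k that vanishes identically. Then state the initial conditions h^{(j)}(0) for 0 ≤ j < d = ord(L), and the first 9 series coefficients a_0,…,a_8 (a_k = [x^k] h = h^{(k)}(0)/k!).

f: a_k = 0, 6, -6, 8, -12, 96/5, -32, 384/7, -96, …
g: a_k = 0, -2, 0, 1/3, 0, -1/60, 0, 1/2520, 0, …
L₀ := lclm(L_f,L_g); ord L₀ ≤ 2+2.
h=∫₀ˣh₀: take L = L₀·Dx.
L = (50 + 8·x + 8·x^2)·Dx^2 + (9 + 22·x + 12·x^2 + 8·x^3)·Dx^3 + (50 + 8·x + 8·x^2)·Dx^4 + (9 + 22·x + 12·x^2 + 8·x^3)·Dx^5  (order 5).
h: a_k = 0, 0, 2, -2, 25/12, -12/5, 1151/360, -32/7, 138241/20160, …
ICs: h(0) = 0, h′(0) = 0, h′′(0) = 4, h′′′(0) = -12, h′′′′(0) = 50.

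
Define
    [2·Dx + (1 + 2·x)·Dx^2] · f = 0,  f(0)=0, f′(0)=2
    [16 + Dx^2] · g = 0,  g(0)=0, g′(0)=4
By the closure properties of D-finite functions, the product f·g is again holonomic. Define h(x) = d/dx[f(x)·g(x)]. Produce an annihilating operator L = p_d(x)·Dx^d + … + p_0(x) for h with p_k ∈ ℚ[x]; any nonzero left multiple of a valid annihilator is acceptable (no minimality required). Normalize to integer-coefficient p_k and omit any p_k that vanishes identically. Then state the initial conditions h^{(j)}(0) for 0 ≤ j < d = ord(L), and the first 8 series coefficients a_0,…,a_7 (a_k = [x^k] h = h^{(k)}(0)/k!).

L = (-896 + 28672·x + 282624·x^2 + 1032192·x^3 + 1826816·x^4 + 1572864·x^5 + 524288·x^6) + (576 + 12416·x + 66560·x^2 + 153600·x^3 + 163840·x^4 + 65536·x^5)·Dx + (280 + 6592·x + 44480·x^2 + 141312·x^3 + 234496·x^4 + 196608·x^5 + 65536·x^6)·Dx^2 + (36 + 776·x + 4160·x^2 + 9600·x^3 + 10240·x^4 + 4096·x^5)·Dx^3 + (21 + 300·x + 1676·x^2 + 4800·x^3 + 7520·x^4 + 6144·x^5 + 2048·x^6)·Dx^4  (order 4).
h: a_k = 0, 16, -24, -128/3, 80/3, 256/3, -1792/15, 53248/315, …
ICs: h(0) = 0, h′(0) = 16, h′′(0) = -48, h′′′(0) = -256.

f: a_k = 0, 2, -2, 8/3, -4, 32/5, -32/3, 128/7, …
g: a_k = 0, 4, 0, -32/3, 0, 128/15, 0, -1024/315, …
Product ⇒ symmetric product L₀, ord ≤ 4.
h=h₀': d/dx-closure on L₀ ⇒ L.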